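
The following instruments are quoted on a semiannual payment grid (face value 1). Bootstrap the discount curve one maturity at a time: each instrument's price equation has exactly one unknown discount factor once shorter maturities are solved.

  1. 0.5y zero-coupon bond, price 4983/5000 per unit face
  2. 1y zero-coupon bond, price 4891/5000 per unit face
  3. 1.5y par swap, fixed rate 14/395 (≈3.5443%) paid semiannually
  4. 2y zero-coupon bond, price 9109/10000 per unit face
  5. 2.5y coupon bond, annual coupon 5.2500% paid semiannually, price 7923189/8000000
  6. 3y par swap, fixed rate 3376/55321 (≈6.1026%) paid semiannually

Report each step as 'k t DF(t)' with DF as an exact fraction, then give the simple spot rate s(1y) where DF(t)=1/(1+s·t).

step 1 [0.5y] zero: DF = P = 4983/5000 ≈ 0.996600
step 2 [1y] zero: DF = P = 4891/5000 ≈ 0.978200
step 3 [1.5y] swap r/2=7/395: DF=(1 − 7/395·(0.996600+0.978200))/(1+7/395) = 4741/5000 ≈ 0.948200
step 4 [2y] zero: DF = P = 9109/10000 ≈ 0.910900
step 5 [2.5y] bond c/2=21/800: DF=(7923189/8000000 − 21/800·(0.996600+0.978200+0.948200+0.910900))/(1+21/800) = 867/1000 ≈ 0.867000
step 6 [3y] swap r/2=1688/55321: DF=(1 − 1688/55321·(0.996600+0.978200+0.948200+0.910900+0.867000))/(1+1688/55321) = 1039/1250 ≈ 0.831200

1 1/2 4983/5000
2 1 4891/5000
3 3/2 4741/5000
4 2 9109/10000
5 5/2 867/1000
6 3 1039/1250
s(1y) = (1/(4891/5000) − 1)/(1) = 109/4891 ≈ 2.2286%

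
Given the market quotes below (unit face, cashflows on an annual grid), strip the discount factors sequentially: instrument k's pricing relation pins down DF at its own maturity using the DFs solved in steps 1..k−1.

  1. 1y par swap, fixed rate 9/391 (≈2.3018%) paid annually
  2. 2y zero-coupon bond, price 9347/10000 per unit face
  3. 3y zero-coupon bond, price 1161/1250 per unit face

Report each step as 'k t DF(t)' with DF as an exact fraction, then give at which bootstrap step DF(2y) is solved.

step 1 [1y] swap r/1=9/391: DF=(1 − 9/391·(0))/(1+9/391) = 391/400 ≈ 0.977500
step 2 [2y] zero: DF = P = 9347/10000 ≈ 0.934700
step 3 [3y] zero: DF = P = 1161/1250 ≈ 0.928800

1 1 391/400
2 2 9347/10000
3 3 1161/1250
DF(2y) is solved at step 2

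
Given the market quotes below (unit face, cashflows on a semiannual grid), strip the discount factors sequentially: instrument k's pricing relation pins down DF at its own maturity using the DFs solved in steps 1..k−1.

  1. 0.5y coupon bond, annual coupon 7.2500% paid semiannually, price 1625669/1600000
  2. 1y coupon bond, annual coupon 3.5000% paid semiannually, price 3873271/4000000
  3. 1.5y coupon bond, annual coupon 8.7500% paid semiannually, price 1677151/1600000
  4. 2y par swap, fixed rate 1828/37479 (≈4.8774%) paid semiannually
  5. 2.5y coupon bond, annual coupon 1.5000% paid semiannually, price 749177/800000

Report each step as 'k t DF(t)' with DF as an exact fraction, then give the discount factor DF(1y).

step 1 [0.5y] bond c/2=29/800: DF=(1625669/1600000 − 29/800·(0))/(1+29/800) = 1961/2000 ≈ 0.980500
step 2 [1y] bond c/2=7/400: DF=(3873271/4000000 − 7/400·(0.980500))/(1+7/400) = 2337/2500 ≈ 0.934800
step 3 [1.5y] bond c/2=7/160: DF=(1677151/1600000 − 7/160·(0.980500+0.934800))/(1+7/160) = 231/250 ≈ 0.924000
step 4 [2y] swap r/2=914/37479: DF=(1 − 914/37479·(0.980500+0.934800+0.924000))/(1+914/37479) = 4543/5000 ≈ 0.908600
step 5 [2.5y] bond c/2=3/400: DF=(749177/800000 − 3/400·(0.980500+0.934800+0.924000+0.908600))/(1+3/400) = 1127/1250 ≈ 0.901600

1 1/2 1961/2000
2 1 2337/2500
3 3/2 231/250
4 2 4543/5000
5 5/2 1127/1250
DF(1y) = 2337/2500 ≈ 0.934800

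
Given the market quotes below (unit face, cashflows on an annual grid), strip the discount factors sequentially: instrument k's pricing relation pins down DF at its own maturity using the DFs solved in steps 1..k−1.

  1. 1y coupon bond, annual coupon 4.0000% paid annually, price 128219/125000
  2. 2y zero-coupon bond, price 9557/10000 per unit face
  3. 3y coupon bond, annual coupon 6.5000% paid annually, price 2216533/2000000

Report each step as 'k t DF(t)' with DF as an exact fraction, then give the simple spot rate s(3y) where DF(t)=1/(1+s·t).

1 1 9863/10000
2 2 9557/10000
3 3 9221/10000
s(3y) = (1/(9221/10000) − 1)/(3) = 779/27663 ≈ 2.8160%

step 1 [1y] bond c/1=1/25: DF=(128219/125000 − 1/25·(0))/(1+1/25) = 9863/10000 ≈ 0.986300
step 2 [2y] zero: DF = P = 9557/10000 ≈ 0.955700
step 3 [3y] bond c/1=13/200: DF=(2216533/2000000 − 13/200·(0.986300+0.955700))/(1+13/200) = 9221/10000 ≈ 0.922100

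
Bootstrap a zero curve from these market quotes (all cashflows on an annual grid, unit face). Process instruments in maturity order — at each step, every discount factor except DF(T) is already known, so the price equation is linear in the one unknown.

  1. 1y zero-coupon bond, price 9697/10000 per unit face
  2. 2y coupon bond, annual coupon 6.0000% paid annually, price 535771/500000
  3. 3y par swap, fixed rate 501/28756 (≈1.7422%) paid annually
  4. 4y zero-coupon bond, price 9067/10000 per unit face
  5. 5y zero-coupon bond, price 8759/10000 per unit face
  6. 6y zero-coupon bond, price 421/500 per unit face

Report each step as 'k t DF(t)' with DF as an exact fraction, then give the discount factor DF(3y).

step 1 [1y] zero: DF = P = 9697/10000 ≈ 0.969700
step 2 [2y] bond c/1=3/50: DF=(535771/500000 − 3/50·(0.969700))/(1+3/50) = 239/250 ≈ 0.956000
step 3 [3y] swap r/1=501/28756: DF=(1 − 501/28756·(0.969700+0.956000))/(1+501/28756) = 9499/10000 ≈ 0.949900
step 4 [4y] zero: DF = P = 9067/10000 ≈ 0.906700
step 5 [5y] zero: DF = P = 8759/10000 ≈ 0.875900
step 6 [6y] zero: DF = P = 421/500 ≈ 0.842000

1 1 9697/10000
2 2 239/250
3 3 9499/10000
4 4 9067/10000
5 5 8759/10000
6 6 421/500
DF(3y) = 9499/10000 ≈ 0.949900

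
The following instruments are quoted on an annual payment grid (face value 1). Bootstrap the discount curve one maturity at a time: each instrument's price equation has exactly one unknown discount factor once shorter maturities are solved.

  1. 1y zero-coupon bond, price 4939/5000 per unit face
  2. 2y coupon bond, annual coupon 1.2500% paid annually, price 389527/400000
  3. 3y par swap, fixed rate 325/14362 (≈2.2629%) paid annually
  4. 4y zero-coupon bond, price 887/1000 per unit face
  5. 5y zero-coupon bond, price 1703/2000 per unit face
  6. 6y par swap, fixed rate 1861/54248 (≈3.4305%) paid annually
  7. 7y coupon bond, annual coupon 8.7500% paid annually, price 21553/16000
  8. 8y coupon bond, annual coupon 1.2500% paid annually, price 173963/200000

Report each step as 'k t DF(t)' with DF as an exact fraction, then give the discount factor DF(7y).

1 1 4939/5000
2 2 1187/1250
3 3 187/200
4 4 887/1000
5 5 1703/2000
6 6 8139/10000
7 7 4011/5000
8 8 3911/5000
DF(7y) = 4011/5000 ≈ 0.802200

step 1 [1y] zero: DF = P = 4939/5000 ≈ 0.987800
step 2 [2y] bond c/1=1/80: DF=(389527/400000 − 1/80·(0.987800))/(1+1/80) = 1187/1250 ≈ 0.949600
step 3 [3y] swap r/1=325/14362: DF=(1 − 325/14362·(0.987800+0.949600))/(1+325/14362) = 187/200 ≈ 0.935000
step 4 [4y] zero: DF = P = 887/1000 ≈ 0.887000
step 5 [5y] zero: DF = P = 1703/2000 ≈ 0.851500
step 6 [6y] swap r/1=1861/54248: DF=(1 − 1861/54248·(0.987800+0.949600+0.935000+0.887000+0.851500))/(1+1861/54248) = 8139/10000 ≈ 0.813900
step 7 [7y] bond c/1=7/80: DF=(21553/16000 − 7/80·(0.987800+0.949600+0.935000+0.887000+0.851500+0.813900))/(1+7/80) = 4011/5000 ≈ 0.802200
step 8 [8y] bond c/1=1/80: DF=(173963/200000 − 1/80·(0.987800+0.949600+0.935000+0.887000+0.851500+0.813900+0.802200))/(1+1/80) = 3911/5000 ≈ 0.782200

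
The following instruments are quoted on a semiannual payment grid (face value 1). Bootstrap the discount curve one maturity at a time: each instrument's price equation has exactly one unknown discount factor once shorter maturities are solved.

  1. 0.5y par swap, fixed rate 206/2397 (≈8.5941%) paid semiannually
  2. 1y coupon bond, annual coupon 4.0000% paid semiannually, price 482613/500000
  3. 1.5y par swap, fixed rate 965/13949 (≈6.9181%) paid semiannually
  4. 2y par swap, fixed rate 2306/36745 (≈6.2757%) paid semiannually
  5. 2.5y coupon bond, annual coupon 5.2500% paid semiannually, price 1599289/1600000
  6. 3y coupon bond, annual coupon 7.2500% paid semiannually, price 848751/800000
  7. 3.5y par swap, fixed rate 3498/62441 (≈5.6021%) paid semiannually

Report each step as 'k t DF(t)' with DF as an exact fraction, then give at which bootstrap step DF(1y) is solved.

1 1/2 2397/2500
2 1 371/400
3 3/2 1807/2000
4 2 8847/10000
5 5/2 22/25
6 3 1729/2000
7 7/2 8251/10000
DF(1y) is solved at step 2

step 1 [0.5y] swap r/2=103/2397: DF=(1 − 103/2397·(0))/(1+103/2397) = 2397/2500 ≈ 0.958800
step 2 [1y] bond c/2=1/50: DF=(482613/500000 − 1/50·(0.958800))/(1+1/50) = 371/400 ≈ 0.927500
step 3 [1.5y] swap r/2=965/27898: DF=(1 − 965/27898·(0.958800+0.927500))/(1+965/27898) = 1807/2000 ≈ 0.903500
step 4 [2y] swap r/2=1153/36745: DF=(1 − 1153/36745·(0.958800+0.927500+0.903500))/(1+1153/36745) = 8847/10000 ≈ 0.884700
step 5 [2.5y] bond c/2=21/800: DF=(1599289/1600000 − 21/800·(0.958800+0.927500+0.903500+0.884700))/(1+21/800) = 22/25 ≈ 0.880000
step 6 [3y] bond c/2=29/800: DF=(848751/800000 − 29/800·(0.958800+0.927500+0.903500+0.884700+0.880000))/(1+29/800) = 1729/2000 ≈ 0.864500
step 7 [3.5y] swap r/2=1749/62441: DF=(1 − 1749/62441·(0.958800+0.927500+0.903500+0.884700+0.880000+0.864500))/(1+1749/62441) = 8251/10000 ≈ 0.825100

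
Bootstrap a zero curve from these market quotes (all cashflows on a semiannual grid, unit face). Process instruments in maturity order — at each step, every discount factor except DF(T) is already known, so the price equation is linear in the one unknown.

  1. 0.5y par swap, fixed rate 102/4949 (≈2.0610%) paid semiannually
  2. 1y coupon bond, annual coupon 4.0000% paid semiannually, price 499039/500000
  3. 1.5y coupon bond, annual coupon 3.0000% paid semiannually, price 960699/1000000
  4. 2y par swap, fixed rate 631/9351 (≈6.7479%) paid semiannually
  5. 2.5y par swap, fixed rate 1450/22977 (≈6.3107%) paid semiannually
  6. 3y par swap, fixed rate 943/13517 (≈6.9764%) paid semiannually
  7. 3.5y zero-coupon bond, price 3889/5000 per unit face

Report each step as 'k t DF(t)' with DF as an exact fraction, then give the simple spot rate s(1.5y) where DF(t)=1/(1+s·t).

step 1 [0.5y] swap r/2=51/4949: DF=(1 − 51/4949·(0))/(1+51/4949) = 4949/5000 ≈ 0.989800
step 2 [1y] bond c/2=1/50: DF=(499039/500000 − 1/50·(0.989800))/(1+1/50) = 9591/10000 ≈ 0.959100
step 3 [1.5y] bond c/2=3/200: DF=(960699/1000000 − 3/200·(0.989800+0.959100))/(1+3/200) = 9177/10000 ≈ 0.917700
step 4 [2y] swap r/2=631/18702: DF=(1 − 631/18702·(0.989800+0.959100+0.917700))/(1+631/18702) = 4369/5000 ≈ 0.873800
step 5 [2.5y] swap r/2=725/22977: DF=(1 − 725/22977·(0.989800+0.959100+0.917700+0.873800))/(1+725/22977) = 171/200 ≈ 0.855000
step 6 [3y] swap r/2=943/27034: DF=(1 − 943/27034·(0.989800+0.959100+0.917700+0.873800+0.855000))/(1+943/27034) = 4057/5000 ≈ 0.811400
step 7 [3.5y] zero: DF = P = 3889/5000 ≈ 0.777800

1 1/2 4949/5000
2 1 9591/10000
3 3/2 9177/10000
4 2 4369/5000
5 5/2 171/200
6 3 4057/5000
7 7/2 3889/5000
s(1.5y) = (1/(9177/10000) − 1)/(3/2) = 1646/27531 ≈ 5.9787%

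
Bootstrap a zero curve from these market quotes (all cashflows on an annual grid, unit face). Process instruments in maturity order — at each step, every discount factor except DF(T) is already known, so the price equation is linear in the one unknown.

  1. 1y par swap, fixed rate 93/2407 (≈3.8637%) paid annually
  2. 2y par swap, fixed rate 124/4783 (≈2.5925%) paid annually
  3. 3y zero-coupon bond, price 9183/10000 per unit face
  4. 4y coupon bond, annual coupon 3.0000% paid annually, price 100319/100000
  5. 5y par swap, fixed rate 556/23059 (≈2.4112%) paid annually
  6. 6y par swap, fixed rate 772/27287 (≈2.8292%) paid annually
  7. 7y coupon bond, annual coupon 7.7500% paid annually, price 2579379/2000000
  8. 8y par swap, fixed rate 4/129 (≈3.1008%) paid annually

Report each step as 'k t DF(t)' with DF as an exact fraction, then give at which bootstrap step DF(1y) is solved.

1 1 2407/2500
2 2 594/625
3 3 9183/10000
4 4 1783/2000
5 5 1111/1250
6 6 1057/1250
7 7 2011/2500
8 8 977/1250
DF(1y) is solved at step 1

step 1 [1y] swap r/1=93/2407: DF=(1 − 93/2407·(0))/(1+93/2407) = 2407/2500 ≈ 0.962800
step 2 [2y] swap r/1=124/4783: DF=(1 − 124/4783·(0.962800))/(1+124/4783) = 594/625 ≈ 0.950400
step 3 [3y] zero: DF = P = 9183/10000 ≈ 0.918300
step 4 [4y] bond c/1=3/100: DF=(100319/100000 − 3/100·(0.962800+0.950400+0.918300))/(1+3/100) = 1783/2000 ≈ 0.891500
step 5 [5y] swap r/1=556/23059: DF=(1 − 556/23059·(0.962800+0.950400+0.918300+0.891500))/(1+556/23059) = 1111/1250 ≈ 0.888800
step 6 [6y] swap r/1=772/27287: DF=(1 − 772/27287·(0.962800+0.950400+0.918300+0.891500+0.888800))/(1+772/27287) = 1057/1250 ≈ 0.845600
step 7 [7y] bond c/1=31/400: DF=(2579379/2000000 − 31/400·(0.962800+0.950400+0.918300+0.891500+0.888800+0.845600))/(1+31/400) = 2011/2500 ≈ 0.804400
step 8 [8y] swap r/1=4/129: DF=(1 − 4/129·(0.962800+0.950400+0.918300+0.891500+0.888800+0.845600+0.804400))/(1+4/129) = 977/1250 ≈ 0.781600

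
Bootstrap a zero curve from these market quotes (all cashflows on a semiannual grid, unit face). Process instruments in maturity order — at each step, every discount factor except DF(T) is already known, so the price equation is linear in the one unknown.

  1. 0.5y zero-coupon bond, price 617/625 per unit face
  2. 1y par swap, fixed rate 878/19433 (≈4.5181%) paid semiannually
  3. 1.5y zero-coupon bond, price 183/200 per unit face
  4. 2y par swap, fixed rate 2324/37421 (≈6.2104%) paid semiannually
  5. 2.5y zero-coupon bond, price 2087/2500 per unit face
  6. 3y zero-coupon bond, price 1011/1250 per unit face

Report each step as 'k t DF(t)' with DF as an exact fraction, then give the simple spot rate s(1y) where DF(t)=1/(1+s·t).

step 1 [0.5y] zero: DF = P = 617/625 ≈ 0.987200
step 2 [1y] swap r/2=439/19433: DF=(1 − 439/19433·(0.987200))/(1+439/19433) = 9561/10000 ≈ 0.956100
step 3 [1.5y] zero: DF = P = 183/200 ≈ 0.915000
step 4 [2y] swap r/2=1162/37421: DF=(1 − 1162/37421·(0.987200+0.956100+0.915000))/(1+1162/37421) = 4419/5000 ≈ 0.883800
step 5 [2.5y] zero: DF = P = 2087/2500 ≈ 0.834800
step 6 [3y] zero: DF = P = 1011/1250 ≈ 0.808800

1 1/2 617/625
2 1 9561/10000
3 3/2 183/200
4 2 4419/5000
5 5/2 2087/2500
6 3 1011/1250
s(1y) = (1/(9561/10000) − 1)/(1) = 439/9561 ≈ 4.5916%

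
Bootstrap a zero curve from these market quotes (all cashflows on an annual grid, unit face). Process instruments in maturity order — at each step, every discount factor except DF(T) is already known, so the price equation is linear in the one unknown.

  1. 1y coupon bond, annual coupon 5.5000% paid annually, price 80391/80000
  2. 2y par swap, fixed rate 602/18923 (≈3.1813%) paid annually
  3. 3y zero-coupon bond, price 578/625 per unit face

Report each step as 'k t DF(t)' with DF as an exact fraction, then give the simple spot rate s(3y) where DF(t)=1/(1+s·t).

step 1 [1y] bond c/1=11/200: DF=(80391/80000 − 11/200·(0))/(1+11/200) = 381/400 ≈ 0.952500
step 2 [2y] swap r/1=602/18923: DF=(1 − 602/18923·(0.952500))/(1+602/18923) = 4699/5000 ≈ 0.939800
step 3 [3y] zero: DF = P = 578/625 ≈ 0.924800

1 1 381/400
2 2 4699/5000
3 3 578/625
s(3y) = (1/(578/625) − 1)/(3) = 47/1734 ≈ 2.7105%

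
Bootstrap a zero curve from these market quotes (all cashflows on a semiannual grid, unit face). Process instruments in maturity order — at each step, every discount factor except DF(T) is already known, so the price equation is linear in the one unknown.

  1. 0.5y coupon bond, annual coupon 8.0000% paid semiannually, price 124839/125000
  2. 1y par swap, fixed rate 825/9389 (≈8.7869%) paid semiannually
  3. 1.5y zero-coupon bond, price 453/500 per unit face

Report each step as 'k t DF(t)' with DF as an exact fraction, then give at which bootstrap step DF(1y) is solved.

1 1/2 9603/10000
2 1 367/400
3 3/2 453/500
DF(1y) is solved at step 2

step 1 [0.5y] bond c/2=1/25: DF=(124839/125000 − 1/25·(0))/(1+1/25) = 9603/10000 ≈ 0.960300
step 2 [1y] swap r/2=825/18778: DF=(1 − 825/18778·(0.960300))/(1+825/18778) = 367/400 ≈ 0.917500
step 3 [1.5y] zero: DF = P = 453/500 ≈ 0.906000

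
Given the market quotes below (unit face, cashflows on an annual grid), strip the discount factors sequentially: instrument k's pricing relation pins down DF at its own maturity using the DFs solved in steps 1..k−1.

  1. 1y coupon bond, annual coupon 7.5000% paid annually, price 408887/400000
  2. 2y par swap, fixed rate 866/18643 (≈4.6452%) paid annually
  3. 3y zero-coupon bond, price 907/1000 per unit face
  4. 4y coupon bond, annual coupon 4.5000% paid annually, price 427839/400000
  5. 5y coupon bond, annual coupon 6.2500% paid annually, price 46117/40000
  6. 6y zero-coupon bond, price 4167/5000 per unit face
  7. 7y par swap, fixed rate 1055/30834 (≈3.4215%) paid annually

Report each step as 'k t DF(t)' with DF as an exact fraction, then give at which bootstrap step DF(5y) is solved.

step 1 [1y] bond c/1=3/40: DF=(408887/400000 − 3/40·(0))/(1+3/40) = 9509/10000 ≈ 0.950900
step 2 [2y] swap r/1=866/18643: DF=(1 − 866/18643·(0.950900))/(1+866/18643) = 4567/5000 ≈ 0.913400
step 3 [3y] zero: DF = P = 907/1000 ≈ 0.907000
step 4 [4y] bond c/1=9/200: DF=(427839/400000 − 9/200·(0.950900+0.913400+0.907000))/(1+9/200) = 4521/5000 ≈ 0.904200
step 5 [5y] bond c/1=1/16: DF=(46117/40000 − 1/16·(0.950900+0.913400+0.907000+0.904200))/(1+1/16) = 8689/10000 ≈ 0.868900
step 6 [6y] zero: DF = P = 4167/5000 ≈ 0.833400
step 7 [7y] swap r/1=1055/30834: DF=(1 − 1055/30834·(0.950900+0.913400+0.907000+0.904200+0.868900+0.833400))/(1+1055/30834) = 789/1000 ≈ 0.789000

1 1 9509/10000
2 2 4567/5000
3 3 907/1000
4 4 4521/5000
5 5 8689/10000
6 6 4167/5000
7 7 789/1000
DF(5y) is solved at step 5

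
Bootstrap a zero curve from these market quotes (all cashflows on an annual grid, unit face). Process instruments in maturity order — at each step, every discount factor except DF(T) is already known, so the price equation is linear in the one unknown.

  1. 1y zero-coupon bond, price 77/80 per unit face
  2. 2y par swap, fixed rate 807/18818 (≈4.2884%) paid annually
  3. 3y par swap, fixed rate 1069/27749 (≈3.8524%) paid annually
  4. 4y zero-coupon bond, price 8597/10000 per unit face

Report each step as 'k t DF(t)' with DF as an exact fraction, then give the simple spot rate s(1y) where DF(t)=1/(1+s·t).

1 1 77/80
2 2 9193/10000
3 3 8931/10000
4 4 8597/10000
s(1y) = (1/(77/80) − 1)/(1) = 3/77 ≈ 3.8961%

step 1 [1y] zero: DF = P = 77/80 ≈ 0.962500
step 2 [2y] swap r/1=807/18818: DF=(1 − 807/18818·(0.962500))/(1+807/18818) = 9193/10000 ≈ 0.919300
step 3 [3y] swap r/1=1069/27749: DF=(1 − 1069/27749·(0.962500+0.919300))/(1+1069/27749) = 8931/10000 ≈ 0.893100
step 4 [4y] zero: DF = P = 8597/10000 ≈ 0.859700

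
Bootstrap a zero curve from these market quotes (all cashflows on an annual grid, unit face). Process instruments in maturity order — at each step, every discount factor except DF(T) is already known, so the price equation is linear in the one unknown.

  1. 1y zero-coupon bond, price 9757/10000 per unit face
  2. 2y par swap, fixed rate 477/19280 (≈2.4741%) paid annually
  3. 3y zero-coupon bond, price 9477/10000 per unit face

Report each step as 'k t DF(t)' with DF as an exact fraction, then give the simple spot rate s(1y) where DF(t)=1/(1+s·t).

1 1 9757/10000
2 2 9523/10000
3 3 9477/10000
s(1y) = (1/(9757/10000) − 1)/(1) = 243/9757 ≈ 2.4905%

step 1 [1y] zero: DF = P = 9757/10000 ≈ 0.975700
step 2 [2y] swap r/1=477/19280: DF=(1 − 477/19280·(0.975700))/(1+477/19280) = 9523/10000 ≈ 0.952300
step 3 [3y] zero: DF = P = 9477/10000 ≈ 0.947700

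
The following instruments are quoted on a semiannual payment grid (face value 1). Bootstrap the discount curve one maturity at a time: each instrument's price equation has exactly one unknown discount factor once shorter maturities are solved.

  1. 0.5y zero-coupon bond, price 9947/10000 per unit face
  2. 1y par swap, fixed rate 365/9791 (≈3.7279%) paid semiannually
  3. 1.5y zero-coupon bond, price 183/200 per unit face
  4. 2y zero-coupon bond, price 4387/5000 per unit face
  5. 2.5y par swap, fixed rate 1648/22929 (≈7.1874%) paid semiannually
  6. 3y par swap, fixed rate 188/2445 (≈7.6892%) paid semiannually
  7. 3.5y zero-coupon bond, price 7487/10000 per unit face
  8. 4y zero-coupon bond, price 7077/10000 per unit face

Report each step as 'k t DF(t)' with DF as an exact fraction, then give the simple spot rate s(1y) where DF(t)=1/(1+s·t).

1 1/2 9947/10000
2 1 1927/2000
3 3/2 183/200
4 2 4387/5000
5 5/2 522/625
6 3 1983/2500
7 7/2 7487/10000
8 4 7077/10000
s(1y) = (1/(1927/2000) − 1)/(1) = 73/1927 ≈ 3.7883%

step 1 [0.5y] zero: DF = P = 9947/10000 ≈ 0.994700
step 2 [1y] swap r/2=365/19582: DF=(1 − 365/19582·(0.994700))/(1+365/19582) = 1927/2000 ≈ 0.963500
step 3 [1.5y] zero: DF = P = 183/200 ≈ 0.915000
step 4 [2y] zero: DF = P = 4387/5000 ≈ 0.877400
step 5 [2.5y] swap r/2=824/22929: DF=(1 − 824/22929·(0.994700+0.963500+0.915000+0.877400))/(1+824/22929) = 522/625 ≈ 0.835200
step 6 [3y] swap r/2=94/2445: DF=(1 − 94/2445·(0.994700+0.963500+0.915000+0.877400+0.835200))/(1+94/2445) = 1983/2500 ≈ 0.793200
step 7 [3.5y] zero: DF = P = 7487/10000 ≈ 0.748700
step 8 [4y] zero: DF = P = 7077/10000 ≈ 0.707700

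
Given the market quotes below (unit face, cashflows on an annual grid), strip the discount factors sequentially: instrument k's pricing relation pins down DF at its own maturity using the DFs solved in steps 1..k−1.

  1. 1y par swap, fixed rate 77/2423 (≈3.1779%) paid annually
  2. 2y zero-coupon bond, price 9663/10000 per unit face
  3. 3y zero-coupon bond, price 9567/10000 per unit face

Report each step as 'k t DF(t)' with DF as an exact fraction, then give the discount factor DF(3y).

step 1 [1y] swap r/1=77/2423: DF=(1 − 77/2423·(0))/(1+77/2423) = 2423/2500 ≈ 0.969200
step 2 [2y] zero: DF = P = 9663/10000 ≈ 0.966300
step 3 [3y] zero: DF = P = 9567/10000 ≈ 0.956700

1 1 2423/2500
2 2 9663/10000
3 3 9567/10000
DF(3y) = 9567/10000 ≈ 0.956700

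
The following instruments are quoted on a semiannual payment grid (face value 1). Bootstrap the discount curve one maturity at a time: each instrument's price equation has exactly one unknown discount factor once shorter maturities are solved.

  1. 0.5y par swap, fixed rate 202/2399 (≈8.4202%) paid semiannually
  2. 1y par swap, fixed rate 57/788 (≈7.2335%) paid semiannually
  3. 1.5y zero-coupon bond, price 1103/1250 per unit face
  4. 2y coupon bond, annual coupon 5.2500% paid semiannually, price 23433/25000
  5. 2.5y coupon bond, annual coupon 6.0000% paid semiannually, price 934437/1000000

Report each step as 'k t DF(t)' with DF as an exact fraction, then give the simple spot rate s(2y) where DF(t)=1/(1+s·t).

step 1 [0.5y] swap r/2=101/2399: DF=(1 − 101/2399·(0))/(1+101/2399) = 2399/2500 ≈ 0.959600
step 2 [1y] swap r/2=57/1576: DF=(1 − 57/1576·(0.959600))/(1+57/1576) = 2329/2500 ≈ 0.931600
step 3 [1.5y] zero: DF = P = 1103/1250 ≈ 0.882400
step 4 [2y] bond c/2=21/800: DF=(23433/25000 − 21/800·(0.959600+0.931600+0.882400))/(1+21/800) = 1053/1250 ≈ 0.842400
step 5 [2.5y] bond c/2=3/100: DF=(934437/1000000 − 3/100·(0.959600+0.931600+0.882400+0.842400))/(1+3/100) = 8019/10000 ≈ 0.801900

1 1/2 2399/2500
2 1 2329/2500
3 3/2 1103/1250
4 2 1053/1250
5 5/2 8019/10000
s(2y) = (1/(1053/1250) − 1)/(2) = 197/2106 ≈ 9.3542%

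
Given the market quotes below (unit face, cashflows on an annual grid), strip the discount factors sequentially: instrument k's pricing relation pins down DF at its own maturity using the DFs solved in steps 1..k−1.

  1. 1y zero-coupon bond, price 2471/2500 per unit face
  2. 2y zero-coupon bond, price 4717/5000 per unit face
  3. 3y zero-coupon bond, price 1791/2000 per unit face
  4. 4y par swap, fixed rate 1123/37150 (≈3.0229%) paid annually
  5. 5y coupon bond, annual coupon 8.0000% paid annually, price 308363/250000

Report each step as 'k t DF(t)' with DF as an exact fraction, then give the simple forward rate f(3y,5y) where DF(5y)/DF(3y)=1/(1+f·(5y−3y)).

1 1 2471/2500
2 2 4717/5000
3 3 1791/2000
4 4 8877/10000
5 5 8669/10000
f(3y,5y) = ((1791/2000)/(8669/10000) − 1)/(2) = 143/8669 ≈ 1.6496%

step 1 [1y] zero: DF = P = 2471/2500 ≈ 0.988400
step 2 [2y] zero: DF = P = 4717/5000 ≈ 0.943400
step 3 [3y] zero: DF = P = 1791/2000 ≈ 0.895500
step 4 [4y] swap r/1=1123/37150: DF=(1 − 1123/37150·(0.988400+0.943400+0.895500))/(1+1123/37150) = 8877/10000 ≈ 0.887700
step 5 [5y] bond c/1=2/25: DF=(308363/250000 − 2/25·(0.988400+0.943400+0.895500+0.887700))/(1+2/25) = 8669/10000 ≈ 0.866900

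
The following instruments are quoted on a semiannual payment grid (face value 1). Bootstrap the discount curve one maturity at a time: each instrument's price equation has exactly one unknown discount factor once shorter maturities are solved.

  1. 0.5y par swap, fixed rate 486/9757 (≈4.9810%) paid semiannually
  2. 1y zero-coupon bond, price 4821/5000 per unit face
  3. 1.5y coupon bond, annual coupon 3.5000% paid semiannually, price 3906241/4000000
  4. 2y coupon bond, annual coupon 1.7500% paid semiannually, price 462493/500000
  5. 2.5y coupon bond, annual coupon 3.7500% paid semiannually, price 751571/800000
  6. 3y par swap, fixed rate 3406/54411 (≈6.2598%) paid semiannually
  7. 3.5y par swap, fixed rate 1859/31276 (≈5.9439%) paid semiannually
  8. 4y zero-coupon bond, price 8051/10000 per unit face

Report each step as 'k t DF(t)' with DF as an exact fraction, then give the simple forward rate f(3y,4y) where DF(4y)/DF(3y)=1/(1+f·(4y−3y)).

step 1 [0.5y] swap r/2=243/9757: DF=(1 − 243/9757·(0))/(1+243/9757) = 9757/10000 ≈ 0.975700
step 2 [1y] zero: DF = P = 4821/5000 ≈ 0.964200
step 3 [1.5y] bond c/2=7/400: DF=(3906241/4000000 − 7/400·(0.975700+0.964200))/(1+7/400) = 579/625 ≈ 0.926400
step 4 [2y] bond c/2=7/800: DF=(462493/500000 − 7/800·(0.975700+0.964200+0.926400))/(1+7/800) = 8921/10000 ≈ 0.892100
step 5 [2.5y] bond c/2=3/160: DF=(751571/800000 − 3/160·(0.975700+0.964200+0.926400+0.892100))/(1+3/160) = 853/1000 ≈ 0.853000
step 6 [3y] swap r/2=1703/54411: DF=(1 − 1703/54411·(0.975700+0.964200+0.926400+0.892100+0.853000))/(1+1703/54411) = 8297/10000 ≈ 0.829700
step 7 [3.5y] swap r/2=1859/62552: DF=(1 − 1859/62552·(0.975700+0.964200+0.926400+0.892100+0.853000+0.829700))/(1+1859/62552) = 8141/10000 ≈ 0.814100
step 8 [4y] zero: DF = P = 8051/10000 ≈ 0.805100

1 1/2 9757/10000
2 1 4821/5000
3 3/2 579/625
4 2 8921/10000
5 5/2 853/1000
6 3 8297/10000
7 7/2 8141/10000
8 4 8051/10000
f(3y,4y) = ((8297/10000)/(8051/10000) − 1)/(1) = 246/8051 ≈ 3.0555%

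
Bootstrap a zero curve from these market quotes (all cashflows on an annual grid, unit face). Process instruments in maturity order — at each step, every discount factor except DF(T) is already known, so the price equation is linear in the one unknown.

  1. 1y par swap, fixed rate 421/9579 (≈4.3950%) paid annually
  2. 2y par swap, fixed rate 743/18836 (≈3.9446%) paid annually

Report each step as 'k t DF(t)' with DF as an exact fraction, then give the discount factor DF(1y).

step 1 [1y] swap r/1=421/9579: DF=(1 − 421/9579·(0))/(1+421/9579) = 9579/10000 ≈ 0.957900
step 2 [2y] swap r/1=743/18836: DF=(1 − 743/18836·(0.957900))/(1+743/18836) = 9257/10000 ≈ 0.925700

1 1 9579/10000
2 2 9257/10000
DF(1y) = 9579/10000 ≈ 0.957900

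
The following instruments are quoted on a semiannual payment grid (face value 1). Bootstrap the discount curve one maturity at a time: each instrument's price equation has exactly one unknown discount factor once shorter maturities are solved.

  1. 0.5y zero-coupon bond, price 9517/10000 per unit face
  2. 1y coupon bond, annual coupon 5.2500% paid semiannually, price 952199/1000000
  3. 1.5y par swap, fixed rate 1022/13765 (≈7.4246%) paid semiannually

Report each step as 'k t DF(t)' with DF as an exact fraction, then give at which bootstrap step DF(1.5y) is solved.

1 1/2 9517/10000
2 1 1807/2000
3 3/2 4489/5000
DF(1.5y) is solved at step 3

step 1 [0.5y] zero: DF = P = 9517/10000 ≈ 0.951700
step 2 [1y] bond c/2=21/800: DF=(952199/1000000 − 21/800·(0.951700))/(1+21/800) = 1807/2000 ≈ 0.903500
step 3 [1.5y] swap r/2=511/13765: DF=(1 − 511/13765·(0.951700+0.903500))/(1+511/13765) = 4489/5000 ≈ 0.897800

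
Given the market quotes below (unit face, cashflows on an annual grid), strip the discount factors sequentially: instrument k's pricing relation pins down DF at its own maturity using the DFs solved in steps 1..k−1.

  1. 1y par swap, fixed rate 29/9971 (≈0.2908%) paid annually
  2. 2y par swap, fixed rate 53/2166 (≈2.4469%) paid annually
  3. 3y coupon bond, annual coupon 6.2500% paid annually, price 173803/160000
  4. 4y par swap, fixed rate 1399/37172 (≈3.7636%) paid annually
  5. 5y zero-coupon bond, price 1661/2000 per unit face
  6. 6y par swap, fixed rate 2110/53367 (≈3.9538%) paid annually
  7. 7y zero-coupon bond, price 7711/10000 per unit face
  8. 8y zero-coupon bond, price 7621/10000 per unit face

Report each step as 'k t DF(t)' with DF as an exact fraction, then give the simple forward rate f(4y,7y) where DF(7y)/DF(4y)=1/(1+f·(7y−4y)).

1 1 9971/10000
2 2 9523/10000
3 3 9077/10000
4 4 8601/10000
5 5 1661/2000
6 6 789/1000
7 7 7711/10000
8 8 7621/10000
f(4y,7y) = ((8601/10000)/(7711/10000) − 1)/(3) = 890/23133 ≈ 3.8473%

step 1 [1y] swap r/1=29/9971: DF=(1 − 29/9971·(0))/(1+29/9971) = 9971/10000 ≈ 0.997100
step 2 [2y] swap r/1=53/2166: DF=(1 − 53/2166·(0.997100))/(1+53/2166) = 9523/10000 ≈ 0.952300
step 3 [3y] bond c/1=1/16: DF=(173803/160000 − 1/16·(0.997100+0.952300))/(1+1/16) = 9077/10000 ≈ 0.907700
step 4 [4y] swap r/1=1399/37172: DF=(1 − 1399/37172·(0.997100+0.952300+0.907700))/(1+1399/37172) = 8601/10000 ≈ 0.860100
step 5 [5y] zero: DF = P = 1661/2000 ≈ 0.830500
step 6 [6y] swap r/1=2110/53367: DF=(1 − 2110/53367·(0.997100+0.952300+0.907700+0.860100+0.830500))/(1+2110/53367) = 789/1000 ≈ 0.789000
step 7 [7y] zero: DF = P = 7711/10000 ≈ 0.771100
step 8 [8y] zero: DF = P = 7621/10000 ≈ 0.762100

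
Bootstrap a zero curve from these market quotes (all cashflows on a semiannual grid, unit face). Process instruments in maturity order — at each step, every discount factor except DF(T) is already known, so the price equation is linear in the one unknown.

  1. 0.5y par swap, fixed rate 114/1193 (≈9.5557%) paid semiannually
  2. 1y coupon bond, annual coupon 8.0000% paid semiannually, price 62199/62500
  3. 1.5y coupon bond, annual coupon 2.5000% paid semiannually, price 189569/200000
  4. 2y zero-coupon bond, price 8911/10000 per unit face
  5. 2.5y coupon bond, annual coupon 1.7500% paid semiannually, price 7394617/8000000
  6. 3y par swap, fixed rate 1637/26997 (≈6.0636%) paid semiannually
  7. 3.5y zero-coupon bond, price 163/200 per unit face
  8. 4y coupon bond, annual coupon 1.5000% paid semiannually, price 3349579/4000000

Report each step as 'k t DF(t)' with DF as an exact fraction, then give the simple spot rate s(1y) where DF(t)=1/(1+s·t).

1 1/2 1193/1250
2 1 4601/5000
3 3/2 913/1000
4 2 8911/10000
5 5/2 2211/2500
6 3 8363/10000
7 7/2 163/200
8 4 7849/10000
s(1y) = (1/(4601/5000) − 1)/(1) = 399/4601 ≈ 8.6720%

step 1 [0.5y] swap r/2=57/1193: DF=(1 − 57/1193·(0))/(1+57/1193) = 1193/1250 ≈ 0.954400
step 2 [1y] bond c/2=1/25: DF=(62199/62500 − 1/25·(0.954400))/(1+1/25) = 4601/5000 ≈ 0.920200
step 3 [1.5y] bond c/2=1/80: DF=(189569/200000 − 1/80·(0.954400+0.920200))/(1+1/80) = 913/1000 ≈ 0.913000
step 4 [2y] zero: DF = P = 8911/10000 ≈ 0.891100
step 5 [2.5y] bond c/2=7/800: DF=(7394617/8000000 − 7/800·(0.954400+0.920200+0.913000+0.891100))/(1+7/800) = 2211/2500 ≈ 0.884400
step 6 [3y] swap r/2=1637/53994: DF=(1 − 1637/53994·(0.954400+0.920200+0.913000+0.891100+0.884400))/(1+1637/53994) = 8363/10000 ≈ 0.836300
step 7 [3.5y] zero: DF = P = 163/200 ≈ 0.815000
step 8 [4y] bond c/2=3/400: DF=(3349579/4000000 − 3/400·(0.954400+0.920200+0.913000+0.891100+0.884400+0.836300+0.815000))/(1+3/400) = 7849/10000 ≈ 0.784900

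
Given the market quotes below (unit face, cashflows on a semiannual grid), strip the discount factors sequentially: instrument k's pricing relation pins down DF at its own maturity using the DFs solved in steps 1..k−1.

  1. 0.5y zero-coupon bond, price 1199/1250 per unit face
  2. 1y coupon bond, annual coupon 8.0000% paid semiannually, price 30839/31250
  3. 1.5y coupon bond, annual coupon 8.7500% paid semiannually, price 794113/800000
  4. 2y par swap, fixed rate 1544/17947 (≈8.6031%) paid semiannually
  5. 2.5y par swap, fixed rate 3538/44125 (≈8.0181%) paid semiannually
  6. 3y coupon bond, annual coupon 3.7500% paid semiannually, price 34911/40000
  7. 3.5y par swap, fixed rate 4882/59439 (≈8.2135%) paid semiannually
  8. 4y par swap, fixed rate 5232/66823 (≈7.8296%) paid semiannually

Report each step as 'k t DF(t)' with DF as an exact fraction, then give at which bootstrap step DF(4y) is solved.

1 1/2 1199/1250
2 1 114/125
3 3/2 4363/5000
4 2 1057/1250
5 5/2 8231/10000
6 3 1551/2000
7 7/2 7559/10000
8 4 923/1250
DF(4y) is solved at step 8

step 1 [0.5y] zero: DF = P = 1199/1250 ≈ 0.959200
step 2 [1y] bond c/2=1/25: DF=(30839/31250 − 1/25·(0.959200))/(1+1/25) = 114/125 ≈ 0.912000
step 3 [1.5y] bond c/2=7/160: DF=(794113/800000 − 7/160·(0.959200+0.912000))/(1+7/160) = 4363/5000 ≈ 0.872600
step 4 [2y] swap r/2=772/17947: DF=(1 − 772/17947·(0.959200+0.912000+0.872600))/(1+772/17947) = 1057/1250 ≈ 0.845600
step 5 [2.5y] swap r/2=1769/44125: DF=(1 − 1769/44125·(0.959200+0.912000+0.872600+0.845600))/(1+1769/44125) = 8231/10000 ≈ 0.823100
step 6 [3y] bond c/2=3/160: DF=(34911/40000 − 3/160·(0.959200+0.912000+0.872600+0.845600+0.823100))/(1+3/160) = 1551/2000 ≈ 0.775500
step 7 [3.5y] swap r/2=2441/59439: DF=(1 − 2441/59439·(0.959200+0.912000+0.872600+0.845600+0.823100+0.775500))/(1+2441/59439) = 7559/10000 ≈ 0.755900
step 8 [4y] swap r/2=2616/66823: DF=(1 − 2616/66823·(0.959200+0.912000+0.872600+0.845600+0.823100+0.775500+0.755900))/(1+2616/66823) = 923/1250 ≈ 0.738400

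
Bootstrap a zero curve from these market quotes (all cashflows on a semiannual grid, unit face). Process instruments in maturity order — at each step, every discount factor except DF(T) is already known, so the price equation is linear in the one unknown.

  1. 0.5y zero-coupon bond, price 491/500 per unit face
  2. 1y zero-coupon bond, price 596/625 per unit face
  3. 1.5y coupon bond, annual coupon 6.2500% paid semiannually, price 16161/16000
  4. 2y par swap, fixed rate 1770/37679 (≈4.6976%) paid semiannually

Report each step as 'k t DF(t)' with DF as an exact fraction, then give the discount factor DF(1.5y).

step 1 [0.5y] zero: DF = P = 491/500 ≈ 0.982000
step 2 [1y] zero: DF = P = 596/625 ≈ 0.953600
step 3 [1.5y] bond c/2=1/32: DF=(16161/16000 − 1/32·(0.982000+0.953600))/(1+1/32) = 1151/1250 ≈ 0.920800
step 4 [2y] swap r/2=885/37679: DF=(1 − 885/37679·(0.982000+0.953600+0.920800))/(1+885/37679) = 1823/2000 ≈ 0.911500

1 1/2 491/500
2 1 596/625
3 3/2 1151/1250
4 2 1823/2000
DF(1.5y) = 1151/1250 ≈ 0.920800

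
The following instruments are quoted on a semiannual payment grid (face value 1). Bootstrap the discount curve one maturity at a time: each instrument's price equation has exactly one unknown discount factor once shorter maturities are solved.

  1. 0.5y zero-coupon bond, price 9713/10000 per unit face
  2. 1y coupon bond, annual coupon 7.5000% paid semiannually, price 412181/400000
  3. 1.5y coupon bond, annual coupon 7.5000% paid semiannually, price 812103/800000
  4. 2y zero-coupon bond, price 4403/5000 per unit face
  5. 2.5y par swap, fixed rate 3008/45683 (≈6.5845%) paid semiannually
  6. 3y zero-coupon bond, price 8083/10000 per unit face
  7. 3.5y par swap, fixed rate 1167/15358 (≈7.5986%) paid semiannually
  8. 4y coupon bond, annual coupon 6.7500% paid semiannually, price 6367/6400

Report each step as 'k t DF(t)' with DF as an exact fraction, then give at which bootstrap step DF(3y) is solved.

1 1/2 9713/10000
2 1 9581/10000
3 3/2 9087/10000
4 2 4403/5000
5 5/2 531/625
6 3 8083/10000
7 7/2 3833/5000
8 4 3809/5000
DF(3y) is solved at step 6

step 1 [0.5y] zero: DF = P = 9713/10000 ≈ 0.971300
step 2 [1y] bond c/2=3/80: DF=(412181/400000 − 3/80·(0.971300))/(1+3/80) = 9581/10000 ≈ 0.958100
step 3 [1.5y] bond c/2=3/80: DF=(812103/800000 − 3/80·(0.971300+0.958100))/(1+3/80) = 9087/10000 ≈ 0.908700
step 4 [2y] zero: DF = P = 4403/5000 ≈ 0.880600
step 5 [2.5y] swap r/2=1504/45683: DF=(1 − 1504/45683·(0.971300+0.958100+0.908700+0.880600))/(1+1504/45683) = 531/625 ≈ 0.849600
step 6 [3y] zero: DF = P = 8083/10000 ≈ 0.808300
step 7 [3.5y] swap r/2=1167/30716: DF=(1 − 1167/30716·(0.971300+0.958100+0.908700+0.880600+0.849600+0.808300))/(1+1167/30716) = 3833/5000 ≈ 0.766600
step 8 [4y] bond c/2=27/800: DF=(6367/6400 − 27/800·(0.971300+0.958100+0.908700+0.880600+0.849600+0.808300+0.766600))/(1+27/800) = 3809/5000 ≈ 0.761800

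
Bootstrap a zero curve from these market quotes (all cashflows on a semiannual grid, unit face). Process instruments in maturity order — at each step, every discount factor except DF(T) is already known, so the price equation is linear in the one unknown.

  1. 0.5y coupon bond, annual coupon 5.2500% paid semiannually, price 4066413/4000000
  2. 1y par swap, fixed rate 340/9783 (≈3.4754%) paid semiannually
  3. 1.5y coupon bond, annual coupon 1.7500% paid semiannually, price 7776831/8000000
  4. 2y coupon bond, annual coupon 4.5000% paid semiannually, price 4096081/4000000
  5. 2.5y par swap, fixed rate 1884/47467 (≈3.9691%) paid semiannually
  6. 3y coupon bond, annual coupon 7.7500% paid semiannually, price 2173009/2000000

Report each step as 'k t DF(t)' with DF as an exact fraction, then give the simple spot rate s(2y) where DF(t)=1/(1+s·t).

1 1/2 4953/5000
2 1 483/500
3 3/2 9467/10000
4 2 586/625
5 5/2 4529/5000
6 3 8689/10000
s(2y) = (1/(586/625) − 1)/(2) = 39/1172 ≈ 3.3276%

step 1 [0.5y] bond c/2=21/800: DF=(4066413/4000000 − 21/800·(0))/(1+21/800) = 4953/5000 ≈ 0.990600
step 2 [1y] swap r/2=170/9783: DF=(1 − 170/9783·(0.990600))/(1+170/9783) = 483/500 ≈ 0.966000
step 3 [1.5y] bond c/2=7/800: DF=(7776831/8000000 − 7/800·(0.990600+0.966000))/(1+7/800) = 9467/10000 ≈ 0.946700
step 4 [2y] bond c/2=9/400: DF=(4096081/4000000 − 9/400·(0.990600+0.966000+0.946700))/(1+9/400) = 586/625 ≈ 0.937600
step 5 [2.5y] swap r/2=942/47467: DF=(1 − 942/47467·(0.990600+0.966000+0.946700+0.937600))/(1+942/47467) = 4529/5000 ≈ 0.905800
step 6 [3y] bond c/2=31/800: DF=(2173009/2000000 − 31/800·(0.990600+0.966000+0.946700+0.937600+0.905800))/(1+31/800) = 8689/10000 ≈ 0.868900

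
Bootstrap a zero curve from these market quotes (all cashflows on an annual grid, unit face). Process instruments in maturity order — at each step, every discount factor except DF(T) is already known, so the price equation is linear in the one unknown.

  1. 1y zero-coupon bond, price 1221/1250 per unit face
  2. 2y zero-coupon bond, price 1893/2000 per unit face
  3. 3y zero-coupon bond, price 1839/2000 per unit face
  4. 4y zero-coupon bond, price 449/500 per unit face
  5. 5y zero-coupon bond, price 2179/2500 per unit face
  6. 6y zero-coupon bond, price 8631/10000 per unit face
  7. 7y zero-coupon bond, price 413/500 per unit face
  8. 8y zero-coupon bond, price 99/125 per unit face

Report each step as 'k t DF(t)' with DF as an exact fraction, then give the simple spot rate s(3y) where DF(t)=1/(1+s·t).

1 1 1221/1250
2 2 1893/2000
3 3 1839/2000
4 4 449/500
5 5 2179/2500
6 6 8631/10000
7 7 413/500
8 8 99/125
s(3y) = (1/(1839/2000) − 1)/(3) = 161/5517 ≈ 2.9183%

step 1 [1y] zero: DF = P = 1221/1250 ≈ 0.976800
step 2 [2y] zero: DF = P = 1893/2000 ≈ 0.946500
step 3 [3y] zero: DF = P = 1839/2000 ≈ 0.919500
step 4 [4y] zero: DF = P = 449/500 ≈ 0.898000
step 5 [5y] zero: DF = P = 2179/2500 ≈ 0.871600
step 6 [6y] zero: DF = P = 8631/10000 ≈ 0.863100
step 7 [7y] zero: DF = P = 413/500 ≈ 0.826000
step 8 [8y] zero: DF = P = 99/125 ≈ 0.792000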